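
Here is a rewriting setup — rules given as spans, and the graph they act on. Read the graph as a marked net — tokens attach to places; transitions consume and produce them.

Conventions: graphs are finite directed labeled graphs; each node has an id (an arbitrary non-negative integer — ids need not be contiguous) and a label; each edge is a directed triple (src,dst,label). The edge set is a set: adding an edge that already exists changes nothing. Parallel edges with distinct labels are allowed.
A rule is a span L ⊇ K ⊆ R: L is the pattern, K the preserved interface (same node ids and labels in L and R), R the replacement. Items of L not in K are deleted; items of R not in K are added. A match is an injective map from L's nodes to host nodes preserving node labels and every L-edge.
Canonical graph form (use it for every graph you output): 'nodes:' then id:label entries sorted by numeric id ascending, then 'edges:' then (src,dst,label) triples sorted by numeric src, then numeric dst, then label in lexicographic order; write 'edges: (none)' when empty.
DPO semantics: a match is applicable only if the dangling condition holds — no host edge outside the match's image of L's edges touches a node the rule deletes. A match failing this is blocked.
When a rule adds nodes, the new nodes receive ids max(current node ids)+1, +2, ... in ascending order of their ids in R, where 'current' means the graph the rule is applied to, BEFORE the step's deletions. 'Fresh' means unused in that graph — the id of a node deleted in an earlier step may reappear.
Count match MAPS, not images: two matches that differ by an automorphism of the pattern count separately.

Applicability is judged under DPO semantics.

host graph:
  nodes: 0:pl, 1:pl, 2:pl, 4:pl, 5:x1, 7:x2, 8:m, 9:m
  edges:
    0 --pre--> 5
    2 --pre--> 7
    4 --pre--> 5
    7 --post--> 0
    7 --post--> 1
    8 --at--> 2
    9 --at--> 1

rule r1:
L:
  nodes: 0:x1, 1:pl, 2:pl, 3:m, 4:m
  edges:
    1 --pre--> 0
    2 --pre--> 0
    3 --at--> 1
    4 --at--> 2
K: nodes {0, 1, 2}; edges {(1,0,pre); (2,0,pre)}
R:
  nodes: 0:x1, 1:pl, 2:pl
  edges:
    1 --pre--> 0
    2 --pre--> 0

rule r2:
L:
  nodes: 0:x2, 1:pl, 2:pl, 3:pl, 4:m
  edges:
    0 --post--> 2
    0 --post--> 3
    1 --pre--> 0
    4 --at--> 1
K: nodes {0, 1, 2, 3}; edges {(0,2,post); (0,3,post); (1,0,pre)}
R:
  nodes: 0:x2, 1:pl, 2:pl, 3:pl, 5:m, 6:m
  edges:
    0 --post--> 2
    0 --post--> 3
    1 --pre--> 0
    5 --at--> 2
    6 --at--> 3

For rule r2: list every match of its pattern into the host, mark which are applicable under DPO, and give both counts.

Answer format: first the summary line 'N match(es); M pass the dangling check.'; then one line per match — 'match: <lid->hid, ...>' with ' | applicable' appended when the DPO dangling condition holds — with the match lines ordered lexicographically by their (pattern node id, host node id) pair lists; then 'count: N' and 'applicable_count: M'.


2 match(es); 2 pass the dangling check.
match: 0->7, 1->2, 2->0, 3->1, 4->8 | applicable
match: 0->7, 1->2, 2->1, 3->0, 4->8 | applicable
count: 2
applicable_count: 2


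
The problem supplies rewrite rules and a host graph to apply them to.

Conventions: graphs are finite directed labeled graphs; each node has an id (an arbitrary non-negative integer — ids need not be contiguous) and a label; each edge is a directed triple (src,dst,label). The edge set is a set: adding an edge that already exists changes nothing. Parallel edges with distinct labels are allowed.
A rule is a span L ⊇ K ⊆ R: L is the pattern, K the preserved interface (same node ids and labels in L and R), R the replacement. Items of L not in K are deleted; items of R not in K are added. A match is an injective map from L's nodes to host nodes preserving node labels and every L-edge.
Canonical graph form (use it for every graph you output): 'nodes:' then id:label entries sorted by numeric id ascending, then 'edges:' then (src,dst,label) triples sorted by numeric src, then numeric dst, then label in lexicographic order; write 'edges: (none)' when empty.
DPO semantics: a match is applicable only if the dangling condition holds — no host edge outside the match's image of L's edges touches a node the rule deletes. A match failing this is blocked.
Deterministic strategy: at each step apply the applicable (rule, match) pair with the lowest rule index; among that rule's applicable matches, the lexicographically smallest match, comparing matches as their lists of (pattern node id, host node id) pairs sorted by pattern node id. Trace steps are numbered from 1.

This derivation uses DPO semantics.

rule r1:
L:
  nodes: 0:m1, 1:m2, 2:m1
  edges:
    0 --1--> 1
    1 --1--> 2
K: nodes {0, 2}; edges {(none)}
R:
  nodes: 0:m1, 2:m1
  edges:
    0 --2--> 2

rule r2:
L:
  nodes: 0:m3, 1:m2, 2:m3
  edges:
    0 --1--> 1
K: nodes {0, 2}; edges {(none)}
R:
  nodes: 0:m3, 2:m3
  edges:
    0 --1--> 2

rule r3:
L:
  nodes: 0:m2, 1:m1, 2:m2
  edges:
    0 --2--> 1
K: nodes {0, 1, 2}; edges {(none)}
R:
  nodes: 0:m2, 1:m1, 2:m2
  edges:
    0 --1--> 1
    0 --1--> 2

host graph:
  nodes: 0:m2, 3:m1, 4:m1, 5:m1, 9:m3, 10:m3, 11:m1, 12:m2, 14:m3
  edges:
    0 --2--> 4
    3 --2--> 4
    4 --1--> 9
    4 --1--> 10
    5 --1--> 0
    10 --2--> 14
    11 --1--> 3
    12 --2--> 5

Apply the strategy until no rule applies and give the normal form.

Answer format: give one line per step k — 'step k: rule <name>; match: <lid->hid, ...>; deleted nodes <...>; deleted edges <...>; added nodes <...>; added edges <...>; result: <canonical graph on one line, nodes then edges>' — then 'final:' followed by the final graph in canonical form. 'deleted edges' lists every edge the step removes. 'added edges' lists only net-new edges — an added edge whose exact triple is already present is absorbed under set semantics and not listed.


step 1: rule r3; match: 0->0, 1->4, 2->12; deleted nodes (none); deleted edges (0,4,2); added nodes (none); added edges (0,4,1); (0,12,1); result: nodes: 0:m2, 3:m1, 4:m1, 5:m1, 9:m3, 10:m3, 11:m1, 12:m2, 14:m3 edges: (0,4,1); (0,12,1); (3,4,2); (4,9,1); (4,10,1); (5,0,1); (10,14,2); (11,3,1); (12,5,2)
step 2: rule r3; match: 0->12, 1->5, 2->0; deleted nodes (none); deleted edges (12,5,2); added nodes (none); added edges (12,0,1); (12,5,1); result: nodes: 0:m2, 3:m1, 4:m1, 5:m1, 9:m3, 10:m3, 11:m1, 12:m2, 14:m3 edges: (0,4,1); (0,12,1); (3,4,2); (4,9,1); (4,10,1); (5,0,1); (10,14,2); (11,3,1); (12,0,1); (12,5,1)
final:
nodes: 0:m2, 3:m1, 4:m1, 5:m1, 9:m3, 10:m3, 11:m1, 12:m2, 14:m3
edges: (0,4,1); (0,12,1); (3,4,2); (4,9,1); (4,10,1); (5,0,1); (10,14,2); (11,3,1); (12,0,1); (12,5,1)


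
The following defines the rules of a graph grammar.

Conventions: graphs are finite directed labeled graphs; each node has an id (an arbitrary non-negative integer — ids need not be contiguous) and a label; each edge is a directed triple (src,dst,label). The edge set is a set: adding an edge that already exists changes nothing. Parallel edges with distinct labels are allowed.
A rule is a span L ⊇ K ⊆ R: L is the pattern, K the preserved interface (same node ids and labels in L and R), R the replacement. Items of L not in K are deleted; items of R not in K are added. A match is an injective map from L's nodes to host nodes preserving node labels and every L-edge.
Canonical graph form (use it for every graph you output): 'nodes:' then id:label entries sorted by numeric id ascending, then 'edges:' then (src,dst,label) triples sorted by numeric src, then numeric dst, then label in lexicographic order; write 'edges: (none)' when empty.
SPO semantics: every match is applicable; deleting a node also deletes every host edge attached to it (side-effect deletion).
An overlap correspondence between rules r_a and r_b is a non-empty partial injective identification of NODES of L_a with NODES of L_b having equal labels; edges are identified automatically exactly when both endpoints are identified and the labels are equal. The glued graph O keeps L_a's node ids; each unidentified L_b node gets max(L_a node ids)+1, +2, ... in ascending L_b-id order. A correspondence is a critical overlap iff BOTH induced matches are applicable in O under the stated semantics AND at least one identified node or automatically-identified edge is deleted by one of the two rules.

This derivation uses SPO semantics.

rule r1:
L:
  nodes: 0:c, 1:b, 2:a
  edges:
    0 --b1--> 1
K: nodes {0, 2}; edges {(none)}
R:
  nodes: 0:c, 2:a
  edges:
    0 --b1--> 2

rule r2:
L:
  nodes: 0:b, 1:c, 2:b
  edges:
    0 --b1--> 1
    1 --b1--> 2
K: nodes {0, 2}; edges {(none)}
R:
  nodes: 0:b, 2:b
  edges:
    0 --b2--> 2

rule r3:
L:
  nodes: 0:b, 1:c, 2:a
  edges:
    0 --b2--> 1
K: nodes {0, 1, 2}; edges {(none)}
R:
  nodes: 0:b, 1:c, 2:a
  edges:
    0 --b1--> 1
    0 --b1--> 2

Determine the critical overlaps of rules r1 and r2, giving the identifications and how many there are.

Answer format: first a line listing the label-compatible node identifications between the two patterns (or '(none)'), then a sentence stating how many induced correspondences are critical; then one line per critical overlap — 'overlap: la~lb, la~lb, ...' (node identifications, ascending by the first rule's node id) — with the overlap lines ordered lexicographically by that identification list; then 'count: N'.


label-compatible node identifications between L(r1) and L(r2): 0~1, 1~0, 1~2
5 of the induced correspondences are critical overlaps of r1 and r2.
overlap: 0~1
overlap: 0~1, 1~0
overlap: 0~1, 1~2
overlap: 1~0
overlap: 1~2
count: 5


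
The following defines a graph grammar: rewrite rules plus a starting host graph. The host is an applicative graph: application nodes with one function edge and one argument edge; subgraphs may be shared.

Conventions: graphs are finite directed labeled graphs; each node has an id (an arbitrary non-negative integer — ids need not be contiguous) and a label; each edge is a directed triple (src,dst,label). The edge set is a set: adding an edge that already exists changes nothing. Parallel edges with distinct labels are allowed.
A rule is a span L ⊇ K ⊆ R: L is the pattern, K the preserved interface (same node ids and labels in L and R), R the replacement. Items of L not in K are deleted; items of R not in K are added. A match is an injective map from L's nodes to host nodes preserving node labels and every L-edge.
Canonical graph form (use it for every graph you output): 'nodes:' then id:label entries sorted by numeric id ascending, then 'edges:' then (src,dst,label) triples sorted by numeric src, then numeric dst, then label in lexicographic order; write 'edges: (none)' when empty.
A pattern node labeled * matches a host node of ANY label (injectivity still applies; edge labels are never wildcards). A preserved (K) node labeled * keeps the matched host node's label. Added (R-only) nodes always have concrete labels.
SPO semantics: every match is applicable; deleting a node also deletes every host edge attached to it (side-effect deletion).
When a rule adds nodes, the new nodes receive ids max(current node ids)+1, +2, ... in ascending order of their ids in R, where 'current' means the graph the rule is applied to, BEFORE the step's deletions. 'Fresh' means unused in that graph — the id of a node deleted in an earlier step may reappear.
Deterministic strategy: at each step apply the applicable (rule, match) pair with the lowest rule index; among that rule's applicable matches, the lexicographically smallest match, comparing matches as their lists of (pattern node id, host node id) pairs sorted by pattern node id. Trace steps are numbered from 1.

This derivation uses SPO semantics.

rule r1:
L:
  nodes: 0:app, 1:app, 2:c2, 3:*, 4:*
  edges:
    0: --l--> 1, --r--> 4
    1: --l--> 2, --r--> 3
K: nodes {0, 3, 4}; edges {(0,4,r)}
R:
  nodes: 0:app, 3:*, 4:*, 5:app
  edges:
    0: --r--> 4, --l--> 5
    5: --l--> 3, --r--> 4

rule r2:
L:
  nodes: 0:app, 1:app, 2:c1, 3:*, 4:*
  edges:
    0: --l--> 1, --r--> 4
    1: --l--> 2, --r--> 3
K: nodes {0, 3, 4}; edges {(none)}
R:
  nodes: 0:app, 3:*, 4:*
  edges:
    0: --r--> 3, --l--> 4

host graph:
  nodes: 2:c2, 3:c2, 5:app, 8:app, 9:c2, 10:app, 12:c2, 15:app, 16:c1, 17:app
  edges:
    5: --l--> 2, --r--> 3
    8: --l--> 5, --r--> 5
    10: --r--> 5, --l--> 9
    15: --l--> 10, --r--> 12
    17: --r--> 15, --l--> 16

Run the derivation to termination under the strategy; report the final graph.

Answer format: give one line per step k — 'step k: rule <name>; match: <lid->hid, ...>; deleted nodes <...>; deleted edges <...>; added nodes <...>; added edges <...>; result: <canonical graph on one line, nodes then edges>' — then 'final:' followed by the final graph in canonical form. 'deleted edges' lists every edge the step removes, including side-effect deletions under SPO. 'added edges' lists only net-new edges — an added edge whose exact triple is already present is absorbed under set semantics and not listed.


step 1: rule r1; match: 0->15, 1->10, 2->9, 3->5, 4->12; deleted nodes 9, 10; deleted edges (10,5,r); (10,9,l); (15,10,l); added nodes 18; added edges (15,18,l); (18,5,l); (18,12,r); result: nodes: 2:c2, 3:c2, 5:app, 8:app, 12:c2, 15:app, 16:c1, 17:app, 18:app edges: (5,2,l); (5,3,r); (8,5,l); (8,5,r); (15,12,r); (15,18,l); (17,15,r); (17,16,l); (18,5,l); (18,12,r)
step 2: rule r1; match: 0->18, 1->5, 2->2, 3->3, 4->12; deleted nodes 2, 5; deleted edges (5,2,l); (5,3,r); (8,5,l); (8,5,r); (18,5,l); added nodes 19; added edges (18,19,l); (19,3,l); (19,12,r); result: nodes: 3:c2, 8:app, 12:c2, 15:app, 16:c1, 17:app, 18:app, 19:app edges: (15,12,r); (15,18,l); (17,15,r); (17,16,l); (18,12,r); (18,19,l); (19,3,l); (19,12,r)
final:
nodes: 3:c2, 8:app, 12:c2, 15:app, 16:c1, 17:app, 18:app, 19:app
edges: (15,12,r); (15,18,l); (17,15,r); (17,16,l); (18,12,r); (18,19,l); (19,3,l); (19,12,r)


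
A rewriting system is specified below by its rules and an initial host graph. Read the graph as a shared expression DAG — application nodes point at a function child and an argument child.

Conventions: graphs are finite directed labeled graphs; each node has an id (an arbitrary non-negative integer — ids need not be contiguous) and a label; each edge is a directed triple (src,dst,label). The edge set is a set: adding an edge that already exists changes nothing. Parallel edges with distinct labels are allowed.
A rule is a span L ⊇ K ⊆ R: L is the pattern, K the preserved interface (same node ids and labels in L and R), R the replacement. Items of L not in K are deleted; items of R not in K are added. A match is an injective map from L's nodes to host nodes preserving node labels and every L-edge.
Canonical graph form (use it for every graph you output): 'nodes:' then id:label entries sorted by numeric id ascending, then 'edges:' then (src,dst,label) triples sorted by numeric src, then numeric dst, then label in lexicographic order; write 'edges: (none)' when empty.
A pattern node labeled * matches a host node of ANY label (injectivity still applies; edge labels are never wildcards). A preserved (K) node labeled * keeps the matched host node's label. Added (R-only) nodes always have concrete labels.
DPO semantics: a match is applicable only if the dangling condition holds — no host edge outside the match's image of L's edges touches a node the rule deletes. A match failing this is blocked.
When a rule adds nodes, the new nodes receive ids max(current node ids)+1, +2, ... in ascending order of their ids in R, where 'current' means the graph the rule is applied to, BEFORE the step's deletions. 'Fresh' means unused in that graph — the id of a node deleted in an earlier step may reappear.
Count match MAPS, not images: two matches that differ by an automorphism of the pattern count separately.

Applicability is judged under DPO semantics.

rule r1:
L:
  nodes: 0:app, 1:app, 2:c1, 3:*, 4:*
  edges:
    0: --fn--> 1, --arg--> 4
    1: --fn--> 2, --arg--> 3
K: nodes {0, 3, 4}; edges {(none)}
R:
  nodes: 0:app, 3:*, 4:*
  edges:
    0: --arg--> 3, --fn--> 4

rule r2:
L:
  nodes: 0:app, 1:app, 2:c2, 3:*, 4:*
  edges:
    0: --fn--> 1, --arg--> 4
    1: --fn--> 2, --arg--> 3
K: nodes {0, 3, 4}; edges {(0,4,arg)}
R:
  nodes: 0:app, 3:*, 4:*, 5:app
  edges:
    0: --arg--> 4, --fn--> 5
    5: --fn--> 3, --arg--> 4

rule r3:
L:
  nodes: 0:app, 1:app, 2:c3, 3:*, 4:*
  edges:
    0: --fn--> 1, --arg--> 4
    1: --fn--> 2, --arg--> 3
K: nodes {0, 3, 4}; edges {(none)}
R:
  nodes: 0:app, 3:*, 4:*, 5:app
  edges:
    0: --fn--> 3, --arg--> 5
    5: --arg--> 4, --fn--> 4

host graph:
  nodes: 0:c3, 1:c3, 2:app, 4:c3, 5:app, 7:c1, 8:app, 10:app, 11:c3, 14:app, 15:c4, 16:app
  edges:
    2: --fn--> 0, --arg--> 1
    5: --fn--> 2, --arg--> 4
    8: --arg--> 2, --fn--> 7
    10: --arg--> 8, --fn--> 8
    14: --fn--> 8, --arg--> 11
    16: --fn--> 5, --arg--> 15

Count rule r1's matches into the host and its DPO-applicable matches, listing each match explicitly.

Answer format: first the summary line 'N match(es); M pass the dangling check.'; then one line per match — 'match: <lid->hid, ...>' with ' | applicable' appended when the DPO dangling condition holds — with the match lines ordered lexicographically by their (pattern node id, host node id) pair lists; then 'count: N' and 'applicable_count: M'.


1 match(es); 0 pass the dangling check.
match: 0->14, 1->8, 2->7, 3->2, 4->11
count: 1
applicable_count: 0


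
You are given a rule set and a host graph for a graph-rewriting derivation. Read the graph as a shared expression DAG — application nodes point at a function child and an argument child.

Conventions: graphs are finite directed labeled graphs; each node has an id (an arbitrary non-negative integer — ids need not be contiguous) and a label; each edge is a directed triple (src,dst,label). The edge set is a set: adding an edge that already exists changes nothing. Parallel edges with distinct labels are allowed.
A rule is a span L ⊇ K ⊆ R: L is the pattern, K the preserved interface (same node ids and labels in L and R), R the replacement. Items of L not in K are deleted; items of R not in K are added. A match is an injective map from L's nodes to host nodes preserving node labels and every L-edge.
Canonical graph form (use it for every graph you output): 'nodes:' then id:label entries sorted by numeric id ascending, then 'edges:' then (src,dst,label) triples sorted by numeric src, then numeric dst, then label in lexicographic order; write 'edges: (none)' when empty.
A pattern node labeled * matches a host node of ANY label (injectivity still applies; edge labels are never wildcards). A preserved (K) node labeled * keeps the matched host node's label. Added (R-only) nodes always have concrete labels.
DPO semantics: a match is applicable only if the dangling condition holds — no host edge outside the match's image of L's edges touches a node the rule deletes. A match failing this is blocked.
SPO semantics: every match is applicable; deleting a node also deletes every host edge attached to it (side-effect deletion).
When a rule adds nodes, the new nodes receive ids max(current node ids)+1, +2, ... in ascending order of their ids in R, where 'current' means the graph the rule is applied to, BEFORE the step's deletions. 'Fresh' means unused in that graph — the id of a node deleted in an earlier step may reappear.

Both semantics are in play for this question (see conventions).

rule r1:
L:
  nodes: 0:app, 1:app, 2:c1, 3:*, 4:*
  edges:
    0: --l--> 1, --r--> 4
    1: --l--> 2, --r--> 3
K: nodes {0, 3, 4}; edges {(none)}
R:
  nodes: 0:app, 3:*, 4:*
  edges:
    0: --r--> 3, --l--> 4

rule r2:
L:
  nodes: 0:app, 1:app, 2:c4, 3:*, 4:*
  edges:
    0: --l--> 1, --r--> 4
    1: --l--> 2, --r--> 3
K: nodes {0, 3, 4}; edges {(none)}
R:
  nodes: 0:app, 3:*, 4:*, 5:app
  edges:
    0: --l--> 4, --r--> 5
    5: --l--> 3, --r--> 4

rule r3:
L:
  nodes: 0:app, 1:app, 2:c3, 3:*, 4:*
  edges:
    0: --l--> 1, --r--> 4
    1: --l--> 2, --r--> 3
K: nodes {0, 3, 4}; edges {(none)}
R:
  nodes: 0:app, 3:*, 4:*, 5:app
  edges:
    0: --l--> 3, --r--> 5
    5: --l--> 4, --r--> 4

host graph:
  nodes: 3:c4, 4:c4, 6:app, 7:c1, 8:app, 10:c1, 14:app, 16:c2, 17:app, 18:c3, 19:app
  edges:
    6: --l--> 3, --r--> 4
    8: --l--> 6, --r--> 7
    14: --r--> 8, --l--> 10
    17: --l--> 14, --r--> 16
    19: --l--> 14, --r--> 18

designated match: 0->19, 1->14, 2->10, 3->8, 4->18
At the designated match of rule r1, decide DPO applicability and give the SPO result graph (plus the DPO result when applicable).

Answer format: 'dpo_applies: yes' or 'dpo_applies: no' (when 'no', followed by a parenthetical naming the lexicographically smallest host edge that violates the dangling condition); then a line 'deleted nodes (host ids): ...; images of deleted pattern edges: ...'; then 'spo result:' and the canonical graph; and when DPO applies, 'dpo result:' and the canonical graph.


dpo_applies: no
(the rule deletes node 14, which keeps host edge (17,14,l) outside the match image — the dangling condition fails, DPO blocks; SPO proceeds and side-deletes such edges)
deleted nodes (host ids): 10, 14; images of deleted pattern edges: (14,8,r); (14,10,l); (19,14,l); (19,18,r)
spo result:
nodes: 3:c4, 4:c4, 6:app, 7:c1, 8:app, 16:c2, 17:app, 18:c3, 19:app
edges: (6,3,l); (6,4,r); (8,6,l); (8,7,r); (17,16,r); (19,8,r); (19,18,l)


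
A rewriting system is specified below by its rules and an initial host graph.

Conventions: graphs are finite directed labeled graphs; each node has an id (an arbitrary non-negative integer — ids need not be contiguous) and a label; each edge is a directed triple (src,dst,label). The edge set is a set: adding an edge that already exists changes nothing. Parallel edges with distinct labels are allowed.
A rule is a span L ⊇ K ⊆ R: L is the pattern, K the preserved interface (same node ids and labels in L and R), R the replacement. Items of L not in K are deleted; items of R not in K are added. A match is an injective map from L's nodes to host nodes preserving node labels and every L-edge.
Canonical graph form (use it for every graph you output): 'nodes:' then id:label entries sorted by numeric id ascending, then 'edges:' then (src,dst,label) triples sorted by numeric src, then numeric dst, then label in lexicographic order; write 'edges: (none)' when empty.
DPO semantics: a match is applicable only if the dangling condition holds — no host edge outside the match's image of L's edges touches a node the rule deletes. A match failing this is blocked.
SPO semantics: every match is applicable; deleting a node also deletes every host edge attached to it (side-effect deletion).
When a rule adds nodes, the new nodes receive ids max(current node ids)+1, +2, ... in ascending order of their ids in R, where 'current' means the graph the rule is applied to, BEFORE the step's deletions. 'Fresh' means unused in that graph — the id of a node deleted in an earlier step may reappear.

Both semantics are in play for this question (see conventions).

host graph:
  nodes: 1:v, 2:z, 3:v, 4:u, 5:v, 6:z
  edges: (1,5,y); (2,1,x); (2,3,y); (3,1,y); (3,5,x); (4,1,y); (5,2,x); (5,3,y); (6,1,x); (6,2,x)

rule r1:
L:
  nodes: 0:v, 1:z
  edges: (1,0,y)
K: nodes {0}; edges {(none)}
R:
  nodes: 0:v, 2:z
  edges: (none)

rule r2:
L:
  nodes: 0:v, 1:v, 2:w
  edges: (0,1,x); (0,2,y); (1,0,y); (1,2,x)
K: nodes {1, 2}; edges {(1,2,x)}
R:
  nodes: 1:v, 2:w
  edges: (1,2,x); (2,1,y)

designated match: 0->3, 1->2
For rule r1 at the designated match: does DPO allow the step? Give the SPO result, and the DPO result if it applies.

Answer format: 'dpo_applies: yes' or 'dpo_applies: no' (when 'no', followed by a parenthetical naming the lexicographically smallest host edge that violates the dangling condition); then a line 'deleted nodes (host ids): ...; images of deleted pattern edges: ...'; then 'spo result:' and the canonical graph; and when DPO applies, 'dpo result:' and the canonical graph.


dpo_applies: no
(the rule deletes node 2, which keeps host edge (2,1,x) outside the match image — the dangling condition fails, DPO blocks; SPO proceeds and side-deletes such edges)
deleted nodes (host ids): 2; images of deleted pattern edges: (2,3,y)
spo result:
nodes: 1:v, 3:v, 4:u, 5:v, 6:z, 7:z
edges: (1,5,y); (3,1,y); (3,5,x); (4,1,y); (5,3,y); (6,1,x)


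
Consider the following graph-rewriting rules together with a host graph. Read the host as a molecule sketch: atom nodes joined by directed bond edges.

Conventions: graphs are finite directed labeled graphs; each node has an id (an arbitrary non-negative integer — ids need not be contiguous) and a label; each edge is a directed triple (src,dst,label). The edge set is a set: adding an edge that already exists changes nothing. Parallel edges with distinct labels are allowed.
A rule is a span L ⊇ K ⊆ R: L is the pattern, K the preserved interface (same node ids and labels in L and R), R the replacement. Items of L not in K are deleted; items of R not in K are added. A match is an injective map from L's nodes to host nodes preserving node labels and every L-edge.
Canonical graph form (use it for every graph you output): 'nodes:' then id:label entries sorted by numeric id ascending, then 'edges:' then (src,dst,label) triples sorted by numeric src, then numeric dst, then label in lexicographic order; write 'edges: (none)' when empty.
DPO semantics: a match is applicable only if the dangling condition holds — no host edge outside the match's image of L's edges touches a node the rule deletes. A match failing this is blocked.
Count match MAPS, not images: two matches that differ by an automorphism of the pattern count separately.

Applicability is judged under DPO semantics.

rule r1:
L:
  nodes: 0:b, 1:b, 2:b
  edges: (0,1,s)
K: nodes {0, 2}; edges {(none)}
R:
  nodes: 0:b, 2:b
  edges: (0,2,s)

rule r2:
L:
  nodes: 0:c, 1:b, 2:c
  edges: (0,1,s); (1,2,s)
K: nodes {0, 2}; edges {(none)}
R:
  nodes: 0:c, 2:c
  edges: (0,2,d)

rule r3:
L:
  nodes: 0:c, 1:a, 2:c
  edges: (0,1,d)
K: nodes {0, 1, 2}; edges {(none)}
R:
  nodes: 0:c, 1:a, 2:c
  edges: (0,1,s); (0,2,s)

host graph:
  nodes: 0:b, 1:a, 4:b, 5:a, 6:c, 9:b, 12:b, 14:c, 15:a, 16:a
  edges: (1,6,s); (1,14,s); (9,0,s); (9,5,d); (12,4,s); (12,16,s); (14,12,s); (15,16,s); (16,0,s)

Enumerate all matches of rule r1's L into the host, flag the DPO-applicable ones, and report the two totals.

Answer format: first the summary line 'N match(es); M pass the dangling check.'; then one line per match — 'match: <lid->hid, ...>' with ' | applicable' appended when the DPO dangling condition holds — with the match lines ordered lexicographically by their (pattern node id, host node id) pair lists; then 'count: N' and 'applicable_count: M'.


4 match(es); 2 pass the dangling check.
match: 0->9, 1->0, 2->4
match: 0->9, 1->0, 2->12
match: 0->12, 1->4, 2->0 | applicable
match: 0->12, 1->4, 2->9 | applicable
count: 4
applicable_count: 2


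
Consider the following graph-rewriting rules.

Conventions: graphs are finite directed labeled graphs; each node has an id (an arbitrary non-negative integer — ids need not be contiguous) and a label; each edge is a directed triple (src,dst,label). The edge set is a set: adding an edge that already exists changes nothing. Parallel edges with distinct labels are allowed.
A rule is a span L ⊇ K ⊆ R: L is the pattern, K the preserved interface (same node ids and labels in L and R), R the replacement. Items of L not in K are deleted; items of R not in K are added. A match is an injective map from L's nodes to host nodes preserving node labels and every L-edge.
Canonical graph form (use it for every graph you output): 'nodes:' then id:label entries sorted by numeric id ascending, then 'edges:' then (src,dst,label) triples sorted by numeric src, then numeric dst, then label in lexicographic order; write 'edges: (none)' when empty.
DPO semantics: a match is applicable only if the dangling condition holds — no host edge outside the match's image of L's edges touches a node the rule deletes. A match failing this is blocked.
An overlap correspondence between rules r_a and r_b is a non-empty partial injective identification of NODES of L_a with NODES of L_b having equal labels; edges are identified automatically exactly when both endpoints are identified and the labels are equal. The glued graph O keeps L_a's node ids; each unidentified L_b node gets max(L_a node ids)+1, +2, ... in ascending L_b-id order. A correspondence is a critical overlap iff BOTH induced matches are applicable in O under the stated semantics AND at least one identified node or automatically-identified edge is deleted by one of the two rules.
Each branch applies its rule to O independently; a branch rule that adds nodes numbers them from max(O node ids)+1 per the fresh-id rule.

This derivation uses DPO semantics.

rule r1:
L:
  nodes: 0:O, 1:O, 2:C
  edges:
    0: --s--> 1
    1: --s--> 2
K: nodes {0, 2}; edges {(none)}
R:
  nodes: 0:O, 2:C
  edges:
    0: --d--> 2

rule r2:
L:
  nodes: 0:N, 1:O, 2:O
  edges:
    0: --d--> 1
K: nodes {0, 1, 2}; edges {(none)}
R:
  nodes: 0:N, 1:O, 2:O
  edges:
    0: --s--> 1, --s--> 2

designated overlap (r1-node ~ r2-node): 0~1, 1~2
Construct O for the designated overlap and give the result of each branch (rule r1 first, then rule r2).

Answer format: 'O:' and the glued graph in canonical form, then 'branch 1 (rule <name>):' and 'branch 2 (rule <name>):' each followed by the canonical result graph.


O:
nodes: 0:O, 1:O, 2:C, 3:N
edges: (0,1,s); (1,2,s); (3,0,d)
branch 1 (rule r1):
nodes: 0:O, 2:C, 3:N
edges: (0,2,d); (3,0,d)
branch 2 (rule r2):
nodes: 0:O, 1:O, 2:C, 3:N
edges: (0,1,s); (1,2,s); (3,0,s); (3,1,s)


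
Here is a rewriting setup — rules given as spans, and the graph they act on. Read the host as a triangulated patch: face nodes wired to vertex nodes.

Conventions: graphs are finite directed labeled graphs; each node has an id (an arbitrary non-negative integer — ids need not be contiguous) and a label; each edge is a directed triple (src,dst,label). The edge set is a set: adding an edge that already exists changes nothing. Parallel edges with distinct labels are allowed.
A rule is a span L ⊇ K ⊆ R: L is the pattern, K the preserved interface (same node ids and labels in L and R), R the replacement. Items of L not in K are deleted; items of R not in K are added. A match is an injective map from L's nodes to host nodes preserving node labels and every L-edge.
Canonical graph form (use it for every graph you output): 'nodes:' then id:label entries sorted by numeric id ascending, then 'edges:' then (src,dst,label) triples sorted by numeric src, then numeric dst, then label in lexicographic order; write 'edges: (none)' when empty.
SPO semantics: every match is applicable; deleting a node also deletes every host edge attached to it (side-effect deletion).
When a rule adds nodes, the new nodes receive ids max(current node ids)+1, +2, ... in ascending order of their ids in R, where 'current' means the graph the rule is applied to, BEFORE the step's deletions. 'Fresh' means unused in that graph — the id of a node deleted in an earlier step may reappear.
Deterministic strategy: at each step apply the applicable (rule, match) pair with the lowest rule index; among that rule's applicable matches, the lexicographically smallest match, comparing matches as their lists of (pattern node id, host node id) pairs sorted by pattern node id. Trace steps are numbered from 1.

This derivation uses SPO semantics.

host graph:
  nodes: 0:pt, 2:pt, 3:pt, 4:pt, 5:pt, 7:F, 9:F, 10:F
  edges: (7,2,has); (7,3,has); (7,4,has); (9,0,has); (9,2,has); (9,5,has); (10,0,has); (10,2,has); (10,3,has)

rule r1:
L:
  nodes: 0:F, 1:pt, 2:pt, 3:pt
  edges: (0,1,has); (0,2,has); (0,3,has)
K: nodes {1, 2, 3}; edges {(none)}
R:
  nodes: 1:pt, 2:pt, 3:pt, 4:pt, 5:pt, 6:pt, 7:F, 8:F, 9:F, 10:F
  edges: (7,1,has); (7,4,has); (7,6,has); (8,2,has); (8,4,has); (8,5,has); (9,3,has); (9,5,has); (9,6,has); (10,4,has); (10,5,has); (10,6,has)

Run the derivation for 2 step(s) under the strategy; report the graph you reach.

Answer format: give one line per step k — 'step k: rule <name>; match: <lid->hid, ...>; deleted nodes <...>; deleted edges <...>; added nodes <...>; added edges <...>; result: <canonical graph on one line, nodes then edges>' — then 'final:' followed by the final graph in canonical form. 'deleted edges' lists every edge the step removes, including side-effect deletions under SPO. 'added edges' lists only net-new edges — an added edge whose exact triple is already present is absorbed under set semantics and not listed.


step 1: rule r1; match: 0->7, 1->2, 2->3, 3->4; deleted nodes 7; deleted edges (7,2,has); (7,3,has); (7,4,has); added nodes 11, 12, 13, 14, 15, 16, 17; added edges (14,2,has); (14,11,has); (14,13,has); (15,3,has); (15,11,has); (15,12,has); (16,4,has); (16,12,has); (16,13,has); (17,11,has); (17,12,has); (17,13,has); result: nodes: 0:pt, 2:pt, 3:pt, 4:pt, 5:pt, 9:F, 10:F, 11:pt, 12:pt, 13:pt, 14:F, 15:F, 16:F, 17:F edges: (9,0,has); (9,2,has); (9,5,has); (10,0,has); (10,2,has); (10,3,has); (14,2,has); (14,11,has); (14,13,has); (15,3,has); (15,11,has); (15,12,has); (16,4,has); (16,12,has); (16,13,has); (17,11,has); (17,12,has); (17,13,has)
step 2: rule r1; match: 0->9, 1->0, 2->2, 3->5; deleted nodes 9; deleted edges (9,0,has); (9,2,has); (9,5,has); added nodes 18, 19, 20, 21, 22, 23, 24; added edges (21,0,has); (21,18,has); (21,20,has); (22,2,has); (22,18,has); (22,19,has); (23,5,has); (23,19,has); (23,20,has); (24,18,has); (24,19,has); (24,20,has); result: nodes: 0:pt, 2:pt, 3:pt, 4:pt, 5:pt, 10:F, 11:pt, 12:pt, 13:pt, 14:F, 15:F, 16:F, 17:F, 18:pt, 19:pt, 20:pt, 21:F, 22:F, 23:F, 24:F edges: (10,0,has); (10,2,has); (10,3,has); (14,2,has); (14,11,has); (14,13,has); (15,3,has); (15,11,has); (15,12,has); (16,4,has); (16,12,has); (16,13,has); (17,11,has); (17,12,has); (17,13,has); (21,0,has); (21,18,has); (21,20,has); (22,2,has); (22,18,has); (22,19,has); (23,5,has); (23,19,has); (23,20,has); (24,18,has); (24,19,has); (24,20,has)
final:
nodes: 0:pt, 2:pt, 3:pt, 4:pt, 5:pt, 10:F, 11:pt, 12:pt, 13:pt, 14:F, 15:F, 16:F, 17:F, 18:pt, 19:pt, 20:pt, 21:F, 22:F, 23:F, 24:F
edges: (10,0,has); (10,2,has); (10,3,has); (14,2,has); (14,11,has); (14,13,has); (15,3,has); (15,11,has); (15,12,has); (16,4,has); (16,12,has); (16,13,has); (17,11,has); (17,12,has); (17,13,has); (21,0,has); (21,18,has); (21,20,has); (22,2,has); (22,18,has); (22,19,has); (23,5,has); (23,19,has); (23,20,has); (24,18,has); (24,19,has); (24,20,has)


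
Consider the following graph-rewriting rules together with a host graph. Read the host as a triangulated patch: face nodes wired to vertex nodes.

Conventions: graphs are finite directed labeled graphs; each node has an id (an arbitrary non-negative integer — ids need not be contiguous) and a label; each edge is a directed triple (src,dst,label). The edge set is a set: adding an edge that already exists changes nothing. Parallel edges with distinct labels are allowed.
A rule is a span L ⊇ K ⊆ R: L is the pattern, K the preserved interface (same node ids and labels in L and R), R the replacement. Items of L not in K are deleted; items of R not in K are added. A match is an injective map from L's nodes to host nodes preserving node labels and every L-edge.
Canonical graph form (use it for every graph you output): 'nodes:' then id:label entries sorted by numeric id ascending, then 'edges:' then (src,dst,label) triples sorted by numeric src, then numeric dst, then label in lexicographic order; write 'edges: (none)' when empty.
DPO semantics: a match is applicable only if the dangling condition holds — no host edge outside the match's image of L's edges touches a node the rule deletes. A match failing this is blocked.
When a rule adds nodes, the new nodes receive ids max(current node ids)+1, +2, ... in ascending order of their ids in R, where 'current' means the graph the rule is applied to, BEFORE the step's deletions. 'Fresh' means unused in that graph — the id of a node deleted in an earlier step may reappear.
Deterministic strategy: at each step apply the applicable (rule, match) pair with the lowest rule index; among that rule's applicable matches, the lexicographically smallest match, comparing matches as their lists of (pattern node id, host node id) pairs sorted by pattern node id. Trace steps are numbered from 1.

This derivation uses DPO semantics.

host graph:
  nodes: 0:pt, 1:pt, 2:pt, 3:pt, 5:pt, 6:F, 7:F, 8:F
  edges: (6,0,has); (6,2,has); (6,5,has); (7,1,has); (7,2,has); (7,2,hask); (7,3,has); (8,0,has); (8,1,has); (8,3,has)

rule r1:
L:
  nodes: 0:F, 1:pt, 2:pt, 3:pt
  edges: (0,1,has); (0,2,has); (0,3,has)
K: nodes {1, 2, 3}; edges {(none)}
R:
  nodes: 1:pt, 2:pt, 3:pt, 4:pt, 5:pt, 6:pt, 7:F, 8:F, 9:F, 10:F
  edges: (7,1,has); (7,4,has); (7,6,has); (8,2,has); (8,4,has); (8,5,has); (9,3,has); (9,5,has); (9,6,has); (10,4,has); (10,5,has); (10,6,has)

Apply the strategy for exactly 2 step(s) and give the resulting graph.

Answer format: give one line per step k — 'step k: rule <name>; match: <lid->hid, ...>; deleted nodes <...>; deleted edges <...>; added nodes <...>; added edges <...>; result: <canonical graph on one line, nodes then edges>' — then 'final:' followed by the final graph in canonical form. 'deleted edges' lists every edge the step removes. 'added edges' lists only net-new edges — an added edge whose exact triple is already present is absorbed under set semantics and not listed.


step 1: rule r1; match: 0->6, 1->0, 2->2, 3->5; deleted nodes 6; deleted edges (6,0,has); (6,2,has); (6,5,has); added nodes 9, 10, 11, 12, 13, 14, 15; added edges (12,0,has); (12,9,has); (12,11,has); (13,2,has); (13,9,has); (13,10,has); (14,5,has); (14,10,has); (14,11,has); (15,9,has); (15,10,has); (15,11,has); result: nodes: 0:pt, 1:pt, 2:pt, 3:pt, 5:pt, 7:F, 8:F, 9:pt, 10:pt, 11:pt, 12:F, 13:F, 14:F, 15:F edges: (7,1,has); (7,2,has); (7,2,hask); (7,3,has); (8,0,has); (8,1,has); (8,3,has); (12,0,has); (12,9,has); (12,11,has); (13,2,has); (13,9,has); (13,10,has); (14,5,has); (14,10,has); (14,11,has); (15,9,has); (15,10,has); (15,11,has)
step 2: rule r1; match: 0->8, 1->0, 2->1, 3->3; deleted nodes 8; deleted edges (8,0,has); (8,1,has); (8,3,has); added nodes 16, 17, 18, 19, 20, 21, 22; added edges (19,0,has); (19,16,has); (19,18,has); (20,1,has); (20,16,has); (20,17,has); (21,3,has); (21,17,has); (21,18,has); (22,16,has); (22,17,has); (22,18,has); result: nodes: 0:pt, 1:pt, 2:pt, 3:pt, 5:pt, 7:F, 9:pt, 10:pt, 11:pt, 12:F, 13:F, 14:F, 15:F, 16:pt, 17:pt, 18:pt, 19:F, 20:F, 21:F, 22:F edges: (7,1,has); (7,2,has); (7,2,hask); (7,3,has); (12,0,has); (12,9,has); (12,11,has); (13,2,has); (13,9,has); (13,10,has); (14,5,has); (14,10,has); (14,11,has); (15,9,has); (15,10,has); (15,11,has); (19,0,has); (19,16,has); (19,18,has); (20,1,has); (20,16,has); (20,17,has); (21,3,has); (21,17,has); (21,18,has); (22,16,has); (22,17,has); (22,18,has)
final:
nodes: 0:pt, 1:pt, 2:pt, 3:pt, 5:pt, 7:F, 9:pt, 10:pt, 11:pt, 12:F, 13:F, 14:F, 15:F, 16:pt, 17:pt, 18:pt, 19:F, 20:F, 21:F, 22:F
edges: (7,1,has); (7,2,has); (7,2,hask); (7,3,has); (12,0,has); (12,9,has); (12,11,has); (13,2,has); (13,9,has); (13,10,has); (14,5,has); (14,10,has); (14,11,has); (15,9,has); (15,10,has); (15,11,has); (19,0,has); (19,16,has); (19,18,has); (20,1,has); (20,16,has); (20,17,has); (21,3,has); (21,17,has); (21,18,has); (22,16,has); (22,17,has); (22,18,has)


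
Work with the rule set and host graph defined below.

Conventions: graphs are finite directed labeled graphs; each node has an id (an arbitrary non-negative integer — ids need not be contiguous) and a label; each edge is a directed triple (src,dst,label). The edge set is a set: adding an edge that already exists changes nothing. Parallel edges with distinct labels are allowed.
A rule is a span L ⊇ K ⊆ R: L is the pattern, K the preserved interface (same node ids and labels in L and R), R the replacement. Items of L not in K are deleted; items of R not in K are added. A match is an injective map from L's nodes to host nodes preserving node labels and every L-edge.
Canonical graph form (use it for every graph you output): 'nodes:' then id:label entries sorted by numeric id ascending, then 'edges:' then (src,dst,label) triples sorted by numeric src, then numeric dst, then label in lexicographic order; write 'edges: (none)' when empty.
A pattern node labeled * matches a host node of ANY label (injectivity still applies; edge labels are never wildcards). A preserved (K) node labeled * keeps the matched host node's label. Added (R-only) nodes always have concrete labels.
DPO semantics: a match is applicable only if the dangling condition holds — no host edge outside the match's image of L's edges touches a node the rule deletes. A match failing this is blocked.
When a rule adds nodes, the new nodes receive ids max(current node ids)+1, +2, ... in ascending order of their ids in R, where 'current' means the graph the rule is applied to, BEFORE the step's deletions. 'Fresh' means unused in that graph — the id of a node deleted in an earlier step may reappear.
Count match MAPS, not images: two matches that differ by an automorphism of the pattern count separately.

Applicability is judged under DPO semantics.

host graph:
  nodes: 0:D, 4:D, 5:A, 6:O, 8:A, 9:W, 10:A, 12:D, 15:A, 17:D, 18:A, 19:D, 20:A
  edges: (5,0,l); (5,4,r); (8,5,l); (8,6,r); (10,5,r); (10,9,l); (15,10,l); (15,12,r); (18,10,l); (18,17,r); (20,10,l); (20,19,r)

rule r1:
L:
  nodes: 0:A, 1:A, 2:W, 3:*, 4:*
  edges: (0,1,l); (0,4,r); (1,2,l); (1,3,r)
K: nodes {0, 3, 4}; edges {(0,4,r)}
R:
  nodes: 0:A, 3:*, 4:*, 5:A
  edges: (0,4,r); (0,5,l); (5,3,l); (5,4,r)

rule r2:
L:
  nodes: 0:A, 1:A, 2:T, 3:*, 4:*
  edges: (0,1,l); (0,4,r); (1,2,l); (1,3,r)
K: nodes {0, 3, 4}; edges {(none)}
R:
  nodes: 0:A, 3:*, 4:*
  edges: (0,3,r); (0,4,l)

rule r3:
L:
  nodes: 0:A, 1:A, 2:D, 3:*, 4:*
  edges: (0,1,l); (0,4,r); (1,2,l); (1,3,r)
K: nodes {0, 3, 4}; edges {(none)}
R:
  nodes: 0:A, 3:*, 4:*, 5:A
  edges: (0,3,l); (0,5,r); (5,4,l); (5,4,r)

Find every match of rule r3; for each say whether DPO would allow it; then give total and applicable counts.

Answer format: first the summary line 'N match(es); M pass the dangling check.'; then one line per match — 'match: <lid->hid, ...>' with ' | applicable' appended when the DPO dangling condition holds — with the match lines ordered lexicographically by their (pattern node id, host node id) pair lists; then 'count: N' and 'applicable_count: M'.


1 match(es); 0 pass the dangling check.
match: 0->8, 1->5, 2->0, 3->4, 4->6
count: 1
applicable_count: 0
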